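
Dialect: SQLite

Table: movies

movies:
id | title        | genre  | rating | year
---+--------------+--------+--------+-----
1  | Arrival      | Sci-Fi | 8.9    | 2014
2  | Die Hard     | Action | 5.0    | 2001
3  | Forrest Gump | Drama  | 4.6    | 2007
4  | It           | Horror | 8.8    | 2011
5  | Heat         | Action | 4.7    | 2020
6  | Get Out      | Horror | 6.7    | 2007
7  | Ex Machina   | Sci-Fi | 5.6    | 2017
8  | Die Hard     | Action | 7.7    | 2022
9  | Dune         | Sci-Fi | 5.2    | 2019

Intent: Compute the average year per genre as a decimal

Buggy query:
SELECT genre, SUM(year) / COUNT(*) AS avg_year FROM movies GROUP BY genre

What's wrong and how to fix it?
Bug: Both operands are integers, so '/' performs integer division and truncates

Fix: Multiply by 1.0 (or CAST to REAL) to force floating-point division

Corrected query:
SELECT genre, SUM(year) * 1.0 / COUNT(*) AS avg_year FROM movies GROUP BY genre

Result:
genre  | avg_year   
-------+------------
Action | 2014.333333
Drama  | 2007       
Horror | 2009       
Sci-Fi | 2016.666667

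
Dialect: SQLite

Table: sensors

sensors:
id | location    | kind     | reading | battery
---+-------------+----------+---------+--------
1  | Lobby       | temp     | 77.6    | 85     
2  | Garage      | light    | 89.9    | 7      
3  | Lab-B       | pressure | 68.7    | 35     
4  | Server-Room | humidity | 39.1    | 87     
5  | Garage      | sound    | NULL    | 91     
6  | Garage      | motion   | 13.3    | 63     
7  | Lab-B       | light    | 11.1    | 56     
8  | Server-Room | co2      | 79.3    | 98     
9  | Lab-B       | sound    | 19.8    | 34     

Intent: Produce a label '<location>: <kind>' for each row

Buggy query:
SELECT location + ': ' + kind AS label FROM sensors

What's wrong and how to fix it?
Bug: SQLite uses || for string concatenation; + coerces text to numbers (yielding 0)

Fix: Use the || operator for string concatenation

Corrected query:
SELECT location || ': ' || kind AS label FROM sensors

Result:
label                
---------------------
Lobby: temp          
Garage: light        
Lab-B: pressure      
Server-Room: humidity
Garage: sound        
Garage: motion       
Lab-B: light         
Server-Room: co2     
Lab-B: sound         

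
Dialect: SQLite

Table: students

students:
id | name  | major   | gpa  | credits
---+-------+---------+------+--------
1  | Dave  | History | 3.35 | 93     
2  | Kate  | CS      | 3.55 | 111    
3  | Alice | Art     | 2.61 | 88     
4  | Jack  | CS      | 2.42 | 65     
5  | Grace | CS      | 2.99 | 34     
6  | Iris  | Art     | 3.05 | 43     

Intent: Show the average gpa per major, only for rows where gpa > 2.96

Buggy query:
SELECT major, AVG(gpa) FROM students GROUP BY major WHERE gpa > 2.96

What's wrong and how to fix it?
Bug: WHERE cannot follow GROUP BY

Fix: Move the WHERE clause before GROUP BY

Corrected query:
SELECT major, AVG(gpa) FROM students WHERE gpa > 2.96 GROUP BY major

Result:
major   | AVG(gpa)
--------+---------
Art     | 3.05    
CS      | 3.27    
History | 3.35    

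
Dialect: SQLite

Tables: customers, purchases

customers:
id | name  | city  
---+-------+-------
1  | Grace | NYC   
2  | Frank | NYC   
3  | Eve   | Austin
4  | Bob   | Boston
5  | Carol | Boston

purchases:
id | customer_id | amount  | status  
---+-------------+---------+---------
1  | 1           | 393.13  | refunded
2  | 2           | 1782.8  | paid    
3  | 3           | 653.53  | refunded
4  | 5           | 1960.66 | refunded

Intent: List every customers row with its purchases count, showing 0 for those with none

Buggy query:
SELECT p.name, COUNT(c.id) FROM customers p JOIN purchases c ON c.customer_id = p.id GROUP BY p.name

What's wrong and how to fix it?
Bug: An inner join excludes parents with zero children

Fix: Use LEFT JOIN so parents without children still appear (COUNT(c.id) gives 0)

Corrected query:
SELECT p.name, COUNT(c.id) FROM customers p LEFT JOIN purchases c ON c.customer_id = p.id GROUP BY p.name

Result:
name  | COUNT(c.id)
------+------------
Bob   | 0          
Carol | 1          
Eve   | 1          
Frank | 1          
Grace | 1          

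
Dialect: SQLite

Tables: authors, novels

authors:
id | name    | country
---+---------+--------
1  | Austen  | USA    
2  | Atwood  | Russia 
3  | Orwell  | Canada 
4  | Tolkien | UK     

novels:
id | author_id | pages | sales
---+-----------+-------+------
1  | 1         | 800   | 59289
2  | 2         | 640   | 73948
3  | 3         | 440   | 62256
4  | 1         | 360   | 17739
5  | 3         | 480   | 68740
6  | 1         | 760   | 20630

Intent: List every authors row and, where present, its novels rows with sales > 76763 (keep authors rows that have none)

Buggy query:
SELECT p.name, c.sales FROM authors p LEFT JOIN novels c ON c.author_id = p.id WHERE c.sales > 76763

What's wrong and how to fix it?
Bug: A WHERE condition on the right-hand table after LEFT JOIN drops unmatched parents

Fix: Move the right-table condition into the ON clause so unmatched parents are kept

Corrected query:
SELECT p.name, c.sales FROM authors p LEFT JOIN novels c ON c.author_id = p.id AND c.sales > 76763

Result:
name    | sales
--------+------
Austen  | NULL 
Atwood  | NULL 
Orwell  | NULL 
Tolkien | NULL 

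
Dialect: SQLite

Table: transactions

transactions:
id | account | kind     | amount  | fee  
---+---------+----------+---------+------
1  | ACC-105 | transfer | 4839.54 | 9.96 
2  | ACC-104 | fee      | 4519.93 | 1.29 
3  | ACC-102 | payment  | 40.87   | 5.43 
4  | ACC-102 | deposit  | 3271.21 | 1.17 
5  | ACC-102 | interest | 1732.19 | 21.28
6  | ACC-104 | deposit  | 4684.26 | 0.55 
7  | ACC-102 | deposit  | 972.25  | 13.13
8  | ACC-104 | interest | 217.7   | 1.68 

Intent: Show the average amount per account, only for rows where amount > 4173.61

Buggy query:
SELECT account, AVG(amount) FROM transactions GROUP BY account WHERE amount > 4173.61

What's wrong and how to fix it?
Bug: Row-level WHERE must come before GROUP BY in the clause order

Fix: Move the WHERE clause before GROUP BY

Corrected query:
SELECT account, AVG(amount) FROM transactions WHERE amount > 4173.61 GROUP BY account

Result:
account | AVG(amount)
--------+------------
ACC-104 | 4602.095   
ACC-105 | 4839.54    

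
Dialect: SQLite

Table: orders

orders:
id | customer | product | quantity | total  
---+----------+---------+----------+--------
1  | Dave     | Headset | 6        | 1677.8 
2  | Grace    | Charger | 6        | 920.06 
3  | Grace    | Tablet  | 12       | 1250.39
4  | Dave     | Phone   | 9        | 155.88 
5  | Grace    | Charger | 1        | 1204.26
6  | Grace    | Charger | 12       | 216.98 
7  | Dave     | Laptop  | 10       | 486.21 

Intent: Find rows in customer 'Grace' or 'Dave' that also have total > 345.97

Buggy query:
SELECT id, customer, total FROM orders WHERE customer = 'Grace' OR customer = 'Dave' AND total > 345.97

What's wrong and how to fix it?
Bug: Without parentheses, AND is evaluated before OR, so the total filter only applies to the 'Dave' branch

Fix: Group the OR with parentheses (or use IN), then AND the threshold

Corrected query:
SELECT id, customer, total FROM orders WHERE (customer = 'Grace' OR customer = 'Dave') AND total > 345.97

Result:
id | customer | total  
---+----------+--------
1  | Dave     | 1677.8 
2  | Grace    | 920.06 
3  | Grace    | 1250.39
5  | Grace    | 1204.26
7  | Dave     | 486.21 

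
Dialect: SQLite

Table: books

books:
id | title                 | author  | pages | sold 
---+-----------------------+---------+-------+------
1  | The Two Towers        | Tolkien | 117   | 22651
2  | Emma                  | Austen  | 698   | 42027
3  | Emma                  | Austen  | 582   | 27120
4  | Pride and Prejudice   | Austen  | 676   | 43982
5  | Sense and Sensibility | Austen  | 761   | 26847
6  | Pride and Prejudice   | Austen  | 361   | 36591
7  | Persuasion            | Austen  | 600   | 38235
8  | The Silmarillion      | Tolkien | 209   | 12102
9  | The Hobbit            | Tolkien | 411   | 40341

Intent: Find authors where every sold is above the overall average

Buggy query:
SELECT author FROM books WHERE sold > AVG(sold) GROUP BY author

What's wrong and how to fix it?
Bug: WHERE evaluates per row before aggregation, so AVG() is unavailable

Fix: Use a subquery for AVG and a HAVING MIN(...) filter so the condition holds for every row in the group

Corrected query:
SELECT author FROM books GROUP BY author HAVING MIN(sold) > (SELECT AVG(sold) FROM books)

Result:
(no rows)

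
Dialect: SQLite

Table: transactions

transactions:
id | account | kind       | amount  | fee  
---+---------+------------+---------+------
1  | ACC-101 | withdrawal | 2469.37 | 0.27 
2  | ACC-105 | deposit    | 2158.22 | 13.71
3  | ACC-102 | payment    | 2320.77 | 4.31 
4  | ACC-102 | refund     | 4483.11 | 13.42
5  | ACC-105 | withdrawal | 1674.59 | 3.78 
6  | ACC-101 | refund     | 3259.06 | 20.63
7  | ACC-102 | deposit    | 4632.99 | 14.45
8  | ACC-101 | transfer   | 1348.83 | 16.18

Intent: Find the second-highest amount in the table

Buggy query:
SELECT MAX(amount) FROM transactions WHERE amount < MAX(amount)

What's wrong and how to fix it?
Bug: The inner MAX is an aggregate inside WHERE, which is not allowed

Fix: Put the inner MAX in a scalar subquery

Corrected query:
SELECT MAX(amount) FROM transactions WHERE amount < (SELECT MAX(amount) FROM transactions)

Result:
MAX(amount)
-----------
4483.11    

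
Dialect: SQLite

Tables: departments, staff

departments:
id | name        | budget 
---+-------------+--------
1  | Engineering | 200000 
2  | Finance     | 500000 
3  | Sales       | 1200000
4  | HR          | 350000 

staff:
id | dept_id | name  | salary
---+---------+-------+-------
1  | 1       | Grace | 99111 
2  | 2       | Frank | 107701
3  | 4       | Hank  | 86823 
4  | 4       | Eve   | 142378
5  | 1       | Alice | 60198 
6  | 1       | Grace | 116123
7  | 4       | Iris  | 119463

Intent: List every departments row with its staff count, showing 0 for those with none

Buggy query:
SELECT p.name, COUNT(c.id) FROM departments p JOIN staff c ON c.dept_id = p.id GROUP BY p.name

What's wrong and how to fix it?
Bug: An inner join excludes parents with zero children

Fix: Use LEFT JOIN so parents without children still appear (COUNT(c.id) gives 0)

Corrected query:
SELECT p.name, COUNT(c.id) FROM departments p LEFT JOIN staff c ON c.dept_id = p.id GROUP BY p.name

Result:
name        | COUNT(c.id)
------------+------------
Engineering | 3          
Finance     | 1          
HR          | 3          
Sales       | 0          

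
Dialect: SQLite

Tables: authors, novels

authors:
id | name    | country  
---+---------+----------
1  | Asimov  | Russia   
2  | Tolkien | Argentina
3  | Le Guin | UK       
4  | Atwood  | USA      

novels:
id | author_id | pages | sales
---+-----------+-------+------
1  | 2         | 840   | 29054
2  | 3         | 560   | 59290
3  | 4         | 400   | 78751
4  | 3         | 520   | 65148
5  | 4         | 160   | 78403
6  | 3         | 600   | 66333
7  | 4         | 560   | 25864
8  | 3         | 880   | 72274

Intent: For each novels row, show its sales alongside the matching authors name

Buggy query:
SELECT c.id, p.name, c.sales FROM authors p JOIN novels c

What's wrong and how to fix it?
Bug: Missing join condition: each novels row is matched to all authors rows instead of just its own

Fix: Specify the join condition linking the foreign key to the parent id

Corrected query:
SELECT c.id, p.name, c.sales FROM authors p JOIN novels c ON c.author_id = p.id

Result:
id | name    | sales
---+---------+------
1  | Tolkien | 29054
2  | Le Guin | 59290
3  | Atwood  | 78751
4  | Le Guin | 65148
5  | Atwood  | 78403
6  | Le Guin | 66333
7  | Atwood  | 25864
8  | Le Guin | 72274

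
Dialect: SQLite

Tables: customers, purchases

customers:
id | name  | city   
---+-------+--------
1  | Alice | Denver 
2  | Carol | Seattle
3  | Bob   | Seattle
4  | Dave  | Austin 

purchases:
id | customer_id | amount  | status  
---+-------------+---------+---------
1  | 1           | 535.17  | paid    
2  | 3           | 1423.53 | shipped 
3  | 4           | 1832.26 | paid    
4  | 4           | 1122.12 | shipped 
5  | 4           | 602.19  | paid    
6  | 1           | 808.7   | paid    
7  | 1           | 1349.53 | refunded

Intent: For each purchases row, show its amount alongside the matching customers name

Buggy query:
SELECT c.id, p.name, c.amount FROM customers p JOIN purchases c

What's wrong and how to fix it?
Bug: JOIN with no ON clause produces a cartesian product; every purchases row pairs with every customers row

Fix: Add ON c.customer_id = p.id to the JOIN

Corrected query:
SELECT c.id, p.name, c.amount FROM customers p JOIN purchases c ON c.customer_id = p.id

Result:
id | name  | amount 
---+-------+--------
1  | Alice | 535.17 
2  | Bob   | 1423.53
3  | Dave  | 1832.26
4  | Dave  | 1122.12
5  | Dave  | 602.19 
6  | Alice | 808.7  
7  | Alice | 1349.53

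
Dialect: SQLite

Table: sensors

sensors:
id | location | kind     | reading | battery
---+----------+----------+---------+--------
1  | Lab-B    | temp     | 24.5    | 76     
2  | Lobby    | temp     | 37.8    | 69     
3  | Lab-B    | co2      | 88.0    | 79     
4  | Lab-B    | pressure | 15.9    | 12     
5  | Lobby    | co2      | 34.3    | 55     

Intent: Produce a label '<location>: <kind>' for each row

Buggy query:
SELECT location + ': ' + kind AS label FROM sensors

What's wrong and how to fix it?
Bug: '+' is numeric addition; on text columns SQLite converts them to 0 instead of concatenating

Fix: Replace + with || to concatenate text

Corrected query:
SELECT location || ': ' || kind AS label FROM sensors

Result:
label          
---------------
Lab-B: temp    
Lobby: temp    
Lab-B: co2     
Lab-B: pressure
Lobby: co2     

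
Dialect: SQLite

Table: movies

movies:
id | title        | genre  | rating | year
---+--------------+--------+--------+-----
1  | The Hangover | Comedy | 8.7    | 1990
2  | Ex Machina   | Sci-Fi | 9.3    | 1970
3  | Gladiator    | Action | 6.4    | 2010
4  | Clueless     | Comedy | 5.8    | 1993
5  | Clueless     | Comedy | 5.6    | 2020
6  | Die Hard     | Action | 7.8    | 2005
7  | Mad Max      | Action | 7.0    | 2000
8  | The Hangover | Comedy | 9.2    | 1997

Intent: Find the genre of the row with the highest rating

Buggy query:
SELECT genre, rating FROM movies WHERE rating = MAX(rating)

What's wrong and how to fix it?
Bug: WHERE is evaluated per row; an aggregate over the whole table isn't defined there

Fix: Use a subquery: WHERE rating = (SELECT MAX(rating) FROM movies)

Corrected query:
SELECT genre, rating FROM movies WHERE rating = (SELECT MAX(rating) FROM movies)

Result:
genre  | rating
-------+-------
Sci-Fi | 9.3   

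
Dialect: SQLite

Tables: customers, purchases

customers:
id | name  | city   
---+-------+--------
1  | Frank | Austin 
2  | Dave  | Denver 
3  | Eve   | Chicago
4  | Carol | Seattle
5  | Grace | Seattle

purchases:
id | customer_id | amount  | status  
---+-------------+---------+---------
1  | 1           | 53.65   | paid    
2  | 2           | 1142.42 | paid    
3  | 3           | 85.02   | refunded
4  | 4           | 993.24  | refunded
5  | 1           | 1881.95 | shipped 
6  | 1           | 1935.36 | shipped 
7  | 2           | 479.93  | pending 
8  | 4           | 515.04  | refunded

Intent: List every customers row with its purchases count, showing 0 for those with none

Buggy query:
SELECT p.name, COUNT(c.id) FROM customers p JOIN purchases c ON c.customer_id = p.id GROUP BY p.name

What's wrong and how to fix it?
Bug: An inner join excludes parents with zero children

Fix: Use LEFT JOIN so parents without children still appear (COUNT(c.id) gives 0)

Corrected query:
SELECT p.name, COUNT(c.id) FROM customers p LEFT JOIN purchases c ON c.customer_id = p.id GROUP BY p.name

Result:
name  | COUNT(c.id)
------+------------
Carol | 2          
Dave  | 2          
Eve   | 1          
Frank | 3          
Grace | 0          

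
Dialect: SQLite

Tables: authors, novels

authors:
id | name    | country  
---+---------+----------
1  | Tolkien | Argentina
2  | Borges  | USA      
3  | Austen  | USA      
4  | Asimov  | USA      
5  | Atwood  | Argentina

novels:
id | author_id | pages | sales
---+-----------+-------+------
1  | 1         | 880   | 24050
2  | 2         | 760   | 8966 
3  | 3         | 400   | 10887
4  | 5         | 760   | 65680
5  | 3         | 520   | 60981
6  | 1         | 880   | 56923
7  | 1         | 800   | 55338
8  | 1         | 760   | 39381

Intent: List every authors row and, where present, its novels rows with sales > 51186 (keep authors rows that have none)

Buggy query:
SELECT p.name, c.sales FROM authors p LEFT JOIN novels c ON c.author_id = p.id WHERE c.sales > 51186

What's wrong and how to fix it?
Bug: Filtering c.sales in WHERE discards the NULL rows produced by LEFT JOIN, turning it into an inner join

Fix: Move the right-table condition into the ON clause so unmatched parents are kept

Corrected query:
SELECT p.name, c.sales FROM authors p LEFT JOIN novels c ON c.author_id = p.id AND c.sales > 51186

Result:
name    | sales
--------+------
Tolkien | 55338
Tolkien | 56923
Borges  | NULL 
Austen  | 60981
Asimov  | NULL 
Atwood  | 65680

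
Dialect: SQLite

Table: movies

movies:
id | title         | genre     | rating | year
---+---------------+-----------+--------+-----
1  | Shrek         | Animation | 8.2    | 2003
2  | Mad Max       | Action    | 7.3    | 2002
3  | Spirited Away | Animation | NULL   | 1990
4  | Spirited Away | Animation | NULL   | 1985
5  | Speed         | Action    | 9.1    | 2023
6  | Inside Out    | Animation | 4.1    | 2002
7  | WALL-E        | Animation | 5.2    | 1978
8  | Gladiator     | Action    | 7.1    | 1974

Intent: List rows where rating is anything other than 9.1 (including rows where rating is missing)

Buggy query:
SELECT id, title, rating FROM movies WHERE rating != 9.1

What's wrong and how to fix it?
Bug: 'rating != 9.1' is unknown when rating is NULL, so NULL rows are silently excluded

Fix: Handle NULL separately with IS NULL alongside the inequality

Corrected query:
SELECT id, title, rating FROM movies WHERE rating != 9.1 OR rating IS NULL

Result:
id | title         | rating
---+---------------+-------
1  | Shrek         | 8.2   
2  | Mad Max       | 7.3   
3  | Spirited Away | NULL  
4  | Spirited Away | NULL  
6  | Inside Out    | 4.1   
7  | WALL-E        | 5.2   
8  | Gladiator     | 7.1   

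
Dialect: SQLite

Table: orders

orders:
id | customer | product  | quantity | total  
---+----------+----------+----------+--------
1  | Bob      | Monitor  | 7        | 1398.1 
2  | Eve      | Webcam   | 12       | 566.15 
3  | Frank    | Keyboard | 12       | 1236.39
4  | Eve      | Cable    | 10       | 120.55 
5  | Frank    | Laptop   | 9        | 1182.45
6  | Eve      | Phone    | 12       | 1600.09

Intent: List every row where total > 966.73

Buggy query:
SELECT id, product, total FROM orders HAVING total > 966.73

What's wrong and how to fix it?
Bug: This is a non-aggregate query (no GROUP BY, no aggregates), so in SQLite the HAVING clause is invalid here; a row-level condition belongs in WHERE

Fix: Use WHERE for row-level filtering

Corrected query:
SELECT id, product, total FROM orders WHERE total > 966.73

Result:
id | product  | total  
---+----------+--------
1  | Monitor  | 1398.1 
3  | Keyboard | 1236.39
5  | Laptop   | 1182.45
6  | Phone    | 1600.09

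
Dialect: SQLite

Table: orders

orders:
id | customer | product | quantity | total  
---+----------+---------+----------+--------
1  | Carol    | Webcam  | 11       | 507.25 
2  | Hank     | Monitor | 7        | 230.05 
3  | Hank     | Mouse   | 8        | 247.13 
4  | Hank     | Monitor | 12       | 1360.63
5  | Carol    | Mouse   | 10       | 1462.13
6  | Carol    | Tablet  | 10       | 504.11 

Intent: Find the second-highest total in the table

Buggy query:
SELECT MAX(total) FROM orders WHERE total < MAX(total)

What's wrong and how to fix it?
Bug: The inner MAX is an aggregate inside WHERE, which is not allowed

Fix: Compute the overall MAX in a subquery, then take MAX of rows below it

Corrected query:
SELECT MAX(total) FROM orders WHERE total < (SELECT MAX(total) FROM orders)

Result:
MAX(total)
----------
1360.63   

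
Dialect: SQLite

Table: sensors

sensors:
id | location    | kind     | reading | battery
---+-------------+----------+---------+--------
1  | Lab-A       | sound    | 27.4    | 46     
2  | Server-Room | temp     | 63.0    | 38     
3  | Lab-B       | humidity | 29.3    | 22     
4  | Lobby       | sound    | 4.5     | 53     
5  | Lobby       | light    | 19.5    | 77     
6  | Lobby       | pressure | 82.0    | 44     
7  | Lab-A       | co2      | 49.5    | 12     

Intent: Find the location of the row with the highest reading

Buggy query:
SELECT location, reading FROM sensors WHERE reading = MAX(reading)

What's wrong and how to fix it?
Bug: MAX(reading) is an aggregate and cannot be used directly in WHERE

Fix: Wrap MAX in a scalar subquery so WHERE compares against a single value

Corrected query:
SELECT location, reading FROM sensors WHERE reading = (SELECT MAX(reading) FROM sensors)

Result:
location | reading
---------+--------
Lobby    | 82     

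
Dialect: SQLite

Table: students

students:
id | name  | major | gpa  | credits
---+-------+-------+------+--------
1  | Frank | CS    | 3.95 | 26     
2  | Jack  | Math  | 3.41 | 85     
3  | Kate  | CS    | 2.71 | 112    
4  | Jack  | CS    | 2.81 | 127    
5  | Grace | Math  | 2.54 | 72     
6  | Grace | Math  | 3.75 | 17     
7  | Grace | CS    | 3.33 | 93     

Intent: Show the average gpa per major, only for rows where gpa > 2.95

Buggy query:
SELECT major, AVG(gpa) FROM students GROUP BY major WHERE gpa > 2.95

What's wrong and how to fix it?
Bug: Row-level WHERE must come before GROUP BY in the clause order

Fix: Place WHERE between FROM and GROUP BY

Corrected query:
SELECT major, AVG(gpa) FROM students WHERE gpa > 2.95 GROUP BY major

Result:
major | AVG(gpa)
------+---------
CS    | 3.64    
Math  | 3.58    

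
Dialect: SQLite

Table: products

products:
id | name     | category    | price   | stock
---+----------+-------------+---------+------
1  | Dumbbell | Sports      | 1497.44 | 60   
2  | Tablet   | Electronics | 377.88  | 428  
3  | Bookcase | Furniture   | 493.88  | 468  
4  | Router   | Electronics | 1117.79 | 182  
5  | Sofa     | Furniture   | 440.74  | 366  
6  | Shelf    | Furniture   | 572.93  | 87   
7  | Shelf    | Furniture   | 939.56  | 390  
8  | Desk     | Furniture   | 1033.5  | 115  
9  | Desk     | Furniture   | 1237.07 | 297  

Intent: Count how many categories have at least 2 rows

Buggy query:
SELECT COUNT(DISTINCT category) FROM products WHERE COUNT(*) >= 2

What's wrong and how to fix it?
Bug: COUNT(*) cannot appear in WHERE; the per-group count doesn't exist yet

Fix: Use a subquery that GROUPs and filters with HAVING, then count its rows

Corrected query:
SELECT COUNT(*) FROM (SELECT category FROM products GROUP BY category HAVING COUNT(*) >= 2)

Result:
COUNT(*)
--------
2       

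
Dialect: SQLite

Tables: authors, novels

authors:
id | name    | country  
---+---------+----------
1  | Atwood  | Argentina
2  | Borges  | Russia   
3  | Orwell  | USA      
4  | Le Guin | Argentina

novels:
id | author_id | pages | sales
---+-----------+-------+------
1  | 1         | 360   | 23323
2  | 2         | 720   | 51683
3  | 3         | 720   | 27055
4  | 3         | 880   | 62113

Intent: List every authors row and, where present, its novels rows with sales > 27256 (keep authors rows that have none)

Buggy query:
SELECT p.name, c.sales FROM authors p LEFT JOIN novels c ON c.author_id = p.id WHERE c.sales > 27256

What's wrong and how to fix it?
Bug: A WHERE condition on the right-hand table after LEFT JOIN drops unmatched parents

Fix: Put 'c.sales > 27256' in the JOIN's ON clause instead of WHERE

Corrected query:
SELECT p.name, c.sales FROM authors p LEFT JOIN novels c ON c.author_id = p.id AND c.sales > 27256

Result:
name    | sales
--------+------
Atwood  | NULL 
Borges  | 51683
Orwell  | 62113
Le Guin | NULL 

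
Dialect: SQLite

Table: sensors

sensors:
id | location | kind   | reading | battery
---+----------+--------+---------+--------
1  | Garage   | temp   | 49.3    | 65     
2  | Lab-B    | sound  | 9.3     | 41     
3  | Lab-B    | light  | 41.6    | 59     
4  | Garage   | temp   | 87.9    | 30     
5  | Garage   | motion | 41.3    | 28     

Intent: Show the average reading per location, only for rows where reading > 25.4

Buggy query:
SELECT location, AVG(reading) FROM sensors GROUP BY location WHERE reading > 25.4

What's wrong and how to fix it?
Bug: Row-level WHERE must come before GROUP BY in the clause order

Fix: Move the WHERE clause before GROUP BY

Corrected query:
SELECT location, AVG(reading) FROM sensors WHERE reading > 25.4 GROUP BY location

Result:
location | AVG(reading)
---------+-------------
Garage   | 59.5        
Lab-B    | 41.6        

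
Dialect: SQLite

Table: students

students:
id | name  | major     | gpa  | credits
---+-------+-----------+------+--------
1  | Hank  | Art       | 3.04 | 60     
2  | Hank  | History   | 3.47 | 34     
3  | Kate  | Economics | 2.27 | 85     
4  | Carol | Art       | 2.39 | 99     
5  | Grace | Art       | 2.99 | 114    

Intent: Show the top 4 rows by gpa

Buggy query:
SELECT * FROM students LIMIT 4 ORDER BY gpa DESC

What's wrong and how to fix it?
Bug: LIMIT must come after ORDER BY

Fix: Swap the clauses: ORDER BY first, then LIMIT

Corrected query:
SELECT * FROM students ORDER BY gpa DESC LIMIT 4

Result:
id | name  | major   | gpa  | credits
---+-------+---------+------+--------
2  | Hank  | History | 3.47 | 34     
1  | Hank  | Art     | 3.04 | 60     
5  | Grace | Art     | 2.99 | 114    
4  | Carol | Art     | 2.39 | 99     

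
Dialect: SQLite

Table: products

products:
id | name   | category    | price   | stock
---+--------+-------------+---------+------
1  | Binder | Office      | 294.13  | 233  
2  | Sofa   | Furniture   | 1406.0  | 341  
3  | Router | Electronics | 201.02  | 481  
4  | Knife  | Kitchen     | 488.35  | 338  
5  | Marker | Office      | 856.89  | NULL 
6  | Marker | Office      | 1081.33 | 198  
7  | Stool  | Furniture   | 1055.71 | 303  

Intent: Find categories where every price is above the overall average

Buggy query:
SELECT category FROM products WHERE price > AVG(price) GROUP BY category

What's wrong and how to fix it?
Bug: WHERE evaluates per row before aggregation, so AVG() is unavailable

Fix: Compute the overall average in a scalar subquery and compare each group's MIN against it in HAVING

Corrected query:
SELECT category FROM products GROUP BY category HAVING MIN(price) > (SELECT AVG(price) FROM products)

Result:
category 
---------
Furniture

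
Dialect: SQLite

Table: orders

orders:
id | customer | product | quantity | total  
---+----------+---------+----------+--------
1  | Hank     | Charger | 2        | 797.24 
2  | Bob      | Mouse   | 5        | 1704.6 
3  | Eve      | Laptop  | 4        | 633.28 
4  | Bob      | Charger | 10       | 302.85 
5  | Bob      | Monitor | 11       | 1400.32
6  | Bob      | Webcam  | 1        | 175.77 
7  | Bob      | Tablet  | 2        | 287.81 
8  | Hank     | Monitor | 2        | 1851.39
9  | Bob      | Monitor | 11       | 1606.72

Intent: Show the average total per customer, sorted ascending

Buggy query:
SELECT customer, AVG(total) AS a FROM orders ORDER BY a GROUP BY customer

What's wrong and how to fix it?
Bug: GROUP BY must precede ORDER BY

Fix: Move ORDER BY to the end, after GROUP BY

Corrected query:
SELECT customer, AVG(total) AS a FROM orders GROUP BY customer ORDER BY a

Result:
customer | a         
---------+-----------
Eve      | 633.28    
Bob      | 913.011667
Hank     | 1324.315  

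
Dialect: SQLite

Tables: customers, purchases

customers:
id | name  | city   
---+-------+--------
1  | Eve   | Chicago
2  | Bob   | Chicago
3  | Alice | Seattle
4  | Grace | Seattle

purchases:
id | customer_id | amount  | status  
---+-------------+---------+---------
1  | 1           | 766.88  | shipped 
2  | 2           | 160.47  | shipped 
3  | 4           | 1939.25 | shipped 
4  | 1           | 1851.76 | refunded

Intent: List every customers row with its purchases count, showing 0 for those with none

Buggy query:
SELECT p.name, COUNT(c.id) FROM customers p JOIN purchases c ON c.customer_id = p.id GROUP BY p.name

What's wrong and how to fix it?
Bug: INNER JOIN drops customers rows that have no matching purchases rows

Fix: Use LEFT JOIN so parents without children still appear (COUNT(c.id) gives 0)

Corrected query:
SELECT p.name, COUNT(c.id) FROM customers p LEFT JOIN purchases c ON c.customer_id = p.id GROUP BY p.name

Result:
name  | COUNT(c.id)
------+------------
Alice | 0          
Bob   | 1          
Eve   | 2          
Grace | 1          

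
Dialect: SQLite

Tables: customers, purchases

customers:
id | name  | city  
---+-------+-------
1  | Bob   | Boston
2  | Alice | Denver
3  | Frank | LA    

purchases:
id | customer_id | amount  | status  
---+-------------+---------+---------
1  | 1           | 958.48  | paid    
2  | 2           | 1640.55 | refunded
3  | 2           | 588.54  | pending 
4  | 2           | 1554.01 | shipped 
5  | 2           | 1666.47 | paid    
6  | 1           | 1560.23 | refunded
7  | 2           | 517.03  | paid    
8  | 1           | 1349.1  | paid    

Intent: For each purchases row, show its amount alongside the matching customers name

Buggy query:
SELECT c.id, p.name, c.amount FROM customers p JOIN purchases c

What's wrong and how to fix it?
Bug: JOIN with no ON clause produces a cartesian product; every purchases row pairs with every customers row

Fix: Add ON c.customer_id = p.id to the JOIN

Corrected query:
SELECT c.id, p.name, c.amount FROM customers p JOIN purchases c ON c.customer_id = p.id

Result:
id | name  | amount 
---+-------+--------
1  | Bob   | 958.48 
2  | Alice | 1640.55
3  | Alice | 588.54 
4  | Alice | 1554.01
5  | Alice | 1666.47
6  | Bob   | 1560.23
7  | Alice | 517.03 
8  | Bob   | 1349.1 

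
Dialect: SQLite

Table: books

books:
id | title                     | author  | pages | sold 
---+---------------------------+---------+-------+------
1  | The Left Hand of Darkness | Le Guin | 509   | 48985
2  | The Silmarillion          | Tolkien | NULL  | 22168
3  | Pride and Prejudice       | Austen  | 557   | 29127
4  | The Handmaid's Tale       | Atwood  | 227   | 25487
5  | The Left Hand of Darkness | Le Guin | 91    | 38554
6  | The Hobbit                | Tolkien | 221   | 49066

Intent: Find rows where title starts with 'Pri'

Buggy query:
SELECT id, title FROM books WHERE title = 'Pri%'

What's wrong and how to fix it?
Bug: Wildcards only work with LIKE; '=' treats '%' as a literal character

Fix: Use LIKE for wildcard pattern matching

Corrected query:
SELECT id, title FROM books WHERE title LIKE 'Pri%'

Result:
id | title              
---+--------------------
3  | Pride and Prejudice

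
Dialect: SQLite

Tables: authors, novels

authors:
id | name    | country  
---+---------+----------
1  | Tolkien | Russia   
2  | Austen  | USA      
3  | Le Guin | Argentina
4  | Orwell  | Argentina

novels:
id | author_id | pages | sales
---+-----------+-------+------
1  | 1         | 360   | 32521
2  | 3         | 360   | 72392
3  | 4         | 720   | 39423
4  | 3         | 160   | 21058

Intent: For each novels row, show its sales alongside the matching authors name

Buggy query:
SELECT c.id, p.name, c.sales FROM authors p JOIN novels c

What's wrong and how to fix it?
Bug: Missing join condition: each novels row is matched to all authors rows instead of just its own

Fix: Specify the join condition linking the foreign key to the parent id

Corrected query:
SELECT c.id, p.name, c.sales FROM authors p JOIN novels c ON c.author_id = p.id

Result:
id | name    | sales
---+---------+------
1  | Tolkien | 32521
2  | Le Guin | 72392
3  | Orwell  | 39423
4  | Le Guin | 21058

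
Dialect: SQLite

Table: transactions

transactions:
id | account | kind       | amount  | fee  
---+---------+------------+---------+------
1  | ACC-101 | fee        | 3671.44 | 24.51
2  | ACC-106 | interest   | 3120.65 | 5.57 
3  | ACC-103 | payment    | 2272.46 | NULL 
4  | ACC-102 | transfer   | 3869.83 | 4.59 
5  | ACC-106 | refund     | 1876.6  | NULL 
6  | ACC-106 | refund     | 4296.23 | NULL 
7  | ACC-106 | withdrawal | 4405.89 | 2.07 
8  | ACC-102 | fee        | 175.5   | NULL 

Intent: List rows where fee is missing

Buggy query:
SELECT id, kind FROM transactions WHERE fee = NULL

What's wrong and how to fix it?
Bug: '= NULL' is always unknown in SQL three-valued logic, so no rows match

Fix: Replace '= NULL' with 'IS NULL'

Corrected query:
SELECT id, kind FROM transactions WHERE fee IS NULL

Result:
id | kind   
---+--------
3  | payment
5  | refund 
6  | refund 
8  | fee    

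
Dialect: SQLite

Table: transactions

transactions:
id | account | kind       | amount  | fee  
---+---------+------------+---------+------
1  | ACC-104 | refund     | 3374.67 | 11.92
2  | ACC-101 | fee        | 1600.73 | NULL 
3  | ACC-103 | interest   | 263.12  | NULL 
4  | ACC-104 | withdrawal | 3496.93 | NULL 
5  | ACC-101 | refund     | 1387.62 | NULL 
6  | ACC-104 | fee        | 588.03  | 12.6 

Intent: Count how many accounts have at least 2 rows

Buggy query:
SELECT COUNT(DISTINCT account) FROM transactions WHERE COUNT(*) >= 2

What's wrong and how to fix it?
Bug: WHERE filters individual rows, not groups, so a group-level COUNT is invalid there

Fix: Use a subquery that GROUPs and filters with HAVING, then count its rows

Corrected query:
SELECT COUNT(*) FROM (SELECT account FROM transactions GROUP BY account HAVING COUNT(*) >= 2)

Result:
COUNT(*)
--------
2       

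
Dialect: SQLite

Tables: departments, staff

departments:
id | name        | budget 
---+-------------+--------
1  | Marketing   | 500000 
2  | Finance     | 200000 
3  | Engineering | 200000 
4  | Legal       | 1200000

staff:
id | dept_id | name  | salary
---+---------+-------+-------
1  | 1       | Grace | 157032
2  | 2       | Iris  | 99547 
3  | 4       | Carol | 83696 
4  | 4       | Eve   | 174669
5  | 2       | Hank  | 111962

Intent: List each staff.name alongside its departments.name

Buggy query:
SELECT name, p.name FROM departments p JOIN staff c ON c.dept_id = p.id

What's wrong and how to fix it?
Bug: Both tables have a 'name' column; the unqualified reference is ambiguous

Fix: Prefix ambiguous columns with the table alias

Corrected query:
SELECT c.name, p.name FROM departments p JOIN staff c ON c.dept_id = p.id

Result:
name  | name     
------+----------
Grace | Marketing
Iris  | Finance  
Carol | Legal    
Eve   | Legal    
Hank  | Finance  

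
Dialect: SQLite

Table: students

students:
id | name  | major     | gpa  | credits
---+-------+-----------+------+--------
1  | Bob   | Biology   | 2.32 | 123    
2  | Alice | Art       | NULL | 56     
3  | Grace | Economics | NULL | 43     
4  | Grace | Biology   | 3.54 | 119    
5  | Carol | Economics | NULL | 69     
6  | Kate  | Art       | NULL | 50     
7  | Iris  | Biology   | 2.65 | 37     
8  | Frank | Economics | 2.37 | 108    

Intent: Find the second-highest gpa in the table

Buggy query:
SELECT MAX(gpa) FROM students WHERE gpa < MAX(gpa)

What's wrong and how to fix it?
Bug: MAX(gpa) on the right of the comparison is an aggregate-in-WHERE error

Fix: Put the inner MAX in a scalar subquery

Corrected query:
SELECT MAX(gpa) FROM students WHERE gpa < (SELECT MAX(gpa) FROM students)

Result:
MAX(gpa)
--------
2.65    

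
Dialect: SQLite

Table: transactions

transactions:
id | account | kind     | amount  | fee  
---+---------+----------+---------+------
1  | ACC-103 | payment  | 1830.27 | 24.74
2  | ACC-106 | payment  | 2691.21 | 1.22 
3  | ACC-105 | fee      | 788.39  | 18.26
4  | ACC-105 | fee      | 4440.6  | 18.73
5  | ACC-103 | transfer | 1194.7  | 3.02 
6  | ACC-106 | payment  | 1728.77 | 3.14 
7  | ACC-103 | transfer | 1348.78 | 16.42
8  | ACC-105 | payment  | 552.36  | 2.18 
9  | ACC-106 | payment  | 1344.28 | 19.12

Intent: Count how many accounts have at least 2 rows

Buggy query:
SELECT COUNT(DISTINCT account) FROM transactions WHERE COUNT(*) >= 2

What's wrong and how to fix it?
Bug: COUNT(*) cannot appear in WHERE; the per-group count doesn't exist yet

Fix: Group first with HAVING COUNT(*) >= 2, then COUNT the resulting groups

Corrected query:
SELECT COUNT(*) FROM (SELECT account FROM transactions GROUP BY account HAVING COUNT(*) >= 2)

Result:
COUNT(*)
--------
3       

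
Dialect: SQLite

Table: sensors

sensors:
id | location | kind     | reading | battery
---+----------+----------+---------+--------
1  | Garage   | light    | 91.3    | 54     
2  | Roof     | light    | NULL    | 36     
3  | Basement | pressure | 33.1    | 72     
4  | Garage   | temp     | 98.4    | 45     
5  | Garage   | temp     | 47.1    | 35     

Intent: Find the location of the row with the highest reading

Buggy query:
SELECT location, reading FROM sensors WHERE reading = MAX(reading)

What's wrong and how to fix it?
Bug: MAX(reading) is an aggregate and cannot be used directly in WHERE

Fix: Use a subquery: WHERE reading = (SELECT MAX(reading) FROM sensors)

Corrected query:
SELECT location, reading FROM sensors WHERE reading = (SELECT MAX(reading) FROM sensors)

Result:
location | reading
---------+--------
Garage   | 98.4   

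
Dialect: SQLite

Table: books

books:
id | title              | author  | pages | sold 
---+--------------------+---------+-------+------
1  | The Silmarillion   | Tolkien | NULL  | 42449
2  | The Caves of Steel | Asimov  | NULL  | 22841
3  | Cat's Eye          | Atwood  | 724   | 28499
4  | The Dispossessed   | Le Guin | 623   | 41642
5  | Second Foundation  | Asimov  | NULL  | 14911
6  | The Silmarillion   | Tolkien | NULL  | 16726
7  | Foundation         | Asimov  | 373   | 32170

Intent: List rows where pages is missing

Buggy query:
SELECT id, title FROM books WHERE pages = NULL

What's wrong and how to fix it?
Bug: '= NULL' is always unknown in SQL three-valued logic, so no rows match

Fix: Replace '= NULL' with 'IS NULL'

Corrected query:
SELECT id, title FROM books WHERE pages IS NULL

Result:
id | title             
---+-------------------
1  | The Silmarillion  
2  | The Caves of Steel
5  | Second Foundation 
6  | The Silmarillion  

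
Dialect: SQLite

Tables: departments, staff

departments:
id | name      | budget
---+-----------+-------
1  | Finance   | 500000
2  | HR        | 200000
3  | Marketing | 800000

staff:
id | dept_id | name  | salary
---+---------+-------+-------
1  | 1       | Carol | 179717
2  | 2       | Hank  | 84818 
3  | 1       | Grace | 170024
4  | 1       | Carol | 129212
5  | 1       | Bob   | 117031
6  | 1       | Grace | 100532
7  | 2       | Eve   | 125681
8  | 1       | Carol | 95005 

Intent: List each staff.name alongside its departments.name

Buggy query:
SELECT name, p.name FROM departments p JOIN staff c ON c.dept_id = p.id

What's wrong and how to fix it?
Bug: 'name' exists in both joined tables, so the database can't tell which one is meant

Fix: Prefix ambiguous columns with the table alias

Corrected query:
SELECT c.name, p.name FROM departments p JOIN staff c ON c.dept_id = p.id

Result:
name  | name   
------+--------
Carol | Finance
Hank  | HR     
Grace | Finance
Carol | Finance
Bob   | Finance
Grace | Finance
Eve   | HR     
Carol | Finance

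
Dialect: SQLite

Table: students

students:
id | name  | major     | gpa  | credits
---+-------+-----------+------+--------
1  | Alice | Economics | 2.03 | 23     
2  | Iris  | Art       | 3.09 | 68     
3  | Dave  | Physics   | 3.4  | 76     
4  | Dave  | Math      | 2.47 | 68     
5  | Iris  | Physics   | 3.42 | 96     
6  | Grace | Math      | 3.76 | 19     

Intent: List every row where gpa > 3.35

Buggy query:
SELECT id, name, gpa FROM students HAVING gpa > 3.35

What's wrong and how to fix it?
Bug: HAVING filters the output of aggregation, but this query has no GROUP BY and no aggregate functions, so SQLite rejects it (HAVING clause on a non-aggregate query); the condition here is per row

Fix: Replace HAVING with WHERE since the condition applies to individual rows

Corrected query:
SELECT id, name, gpa FROM students WHERE gpa > 3.35

Result:
id | name  | gpa 
---+-------+-----
3  | Dave  | 3.4 
5  | Iris  | 3.42
6  | Grace | 3.76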